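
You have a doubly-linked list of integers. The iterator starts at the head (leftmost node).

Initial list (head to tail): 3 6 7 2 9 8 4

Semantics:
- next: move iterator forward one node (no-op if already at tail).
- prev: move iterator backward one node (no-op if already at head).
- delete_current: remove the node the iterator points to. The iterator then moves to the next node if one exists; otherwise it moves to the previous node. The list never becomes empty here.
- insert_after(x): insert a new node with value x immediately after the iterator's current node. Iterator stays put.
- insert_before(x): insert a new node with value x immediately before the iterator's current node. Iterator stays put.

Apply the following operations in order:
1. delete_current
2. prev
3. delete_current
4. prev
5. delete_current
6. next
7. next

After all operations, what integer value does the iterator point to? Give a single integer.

After 1 (delete_current): list=[6, 7, 2, 9, 8, 4] cursor@6
After 2 (prev): list=[6, 7, 2, 9, 8, 4] cursor@6
After 3 (delete_current): list=[7, 2, 9, 8, 4] cursor@7
After 4 (prev): list=[7, 2, 9, 8, 4] cursor@7
After 5 (delete_current): list=[2, 9, 8, 4] cursor@2
After 6 (next): list=[2, 9, 8, 4] cursor@9
After 7 (next): list=[2, 9, 8, 4] cursor@8

Answer: 8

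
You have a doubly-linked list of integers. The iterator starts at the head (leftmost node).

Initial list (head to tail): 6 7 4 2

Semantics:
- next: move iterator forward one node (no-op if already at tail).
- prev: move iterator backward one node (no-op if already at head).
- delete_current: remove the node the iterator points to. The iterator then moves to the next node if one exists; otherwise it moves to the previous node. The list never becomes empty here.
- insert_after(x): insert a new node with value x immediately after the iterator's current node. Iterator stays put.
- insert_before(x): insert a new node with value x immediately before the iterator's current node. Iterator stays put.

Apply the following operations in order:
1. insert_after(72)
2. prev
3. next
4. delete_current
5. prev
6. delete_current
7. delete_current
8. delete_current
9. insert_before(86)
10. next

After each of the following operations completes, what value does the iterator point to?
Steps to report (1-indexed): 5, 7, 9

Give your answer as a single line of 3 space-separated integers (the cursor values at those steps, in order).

Answer: 6 4 2

Derivation:
After 1 (insert_after(72)): list=[6, 72, 7, 4, 2] cursor@6
After 2 (prev): list=[6, 72, 7, 4, 2] cursor@6
After 3 (next): list=[6, 72, 7, 4, 2] cursor@72
After 4 (delete_current): list=[6, 7, 4, 2] cursor@7
After 5 (prev): list=[6, 7, 4, 2] cursor@6
After 6 (delete_current): list=[7, 4, 2] cursor@7
After 7 (delete_current): list=[4, 2] cursor@4
After 8 (delete_current): list=[2] cursor@2
After 9 (insert_before(86)): list=[86, 2] cursor@2
After 10 (next): list=[86, 2] cursor@2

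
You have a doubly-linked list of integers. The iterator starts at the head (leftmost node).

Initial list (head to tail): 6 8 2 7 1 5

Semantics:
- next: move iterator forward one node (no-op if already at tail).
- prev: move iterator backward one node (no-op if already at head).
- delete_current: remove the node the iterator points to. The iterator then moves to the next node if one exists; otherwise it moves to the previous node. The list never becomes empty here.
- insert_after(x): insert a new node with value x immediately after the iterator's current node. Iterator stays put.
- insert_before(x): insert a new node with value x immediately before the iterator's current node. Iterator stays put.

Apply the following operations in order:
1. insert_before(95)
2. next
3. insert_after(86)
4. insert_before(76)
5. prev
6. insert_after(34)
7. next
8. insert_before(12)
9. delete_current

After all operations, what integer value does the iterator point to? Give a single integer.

Answer: 8

Derivation:
After 1 (insert_before(95)): list=[95, 6, 8, 2, 7, 1, 5] cursor@6
After 2 (next): list=[95, 6, 8, 2, 7, 1, 5] cursor@8
After 3 (insert_after(86)): list=[95, 6, 8, 86, 2, 7, 1, 5] cursor@8
After 4 (insert_before(76)): list=[95, 6, 76, 8, 86, 2, 7, 1, 5] cursor@8
After 5 (prev): list=[95, 6, 76, 8, 86, 2, 7, 1, 5] cursor@76
After 6 (insert_after(34)): list=[95, 6, 76, 34, 8, 86, 2, 7, 1, 5] cursor@76
After 7 (next): list=[95, 6, 76, 34, 8, 86, 2, 7, 1, 5] cursor@34
After 8 (insert_before(12)): list=[95, 6, 76, 12, 34, 8, 86, 2, 7, 1, 5] cursor@34
After 9 (delete_current): list=[95, 6, 76, 12, 8, 86, 2, 7, 1, 5] cursor@8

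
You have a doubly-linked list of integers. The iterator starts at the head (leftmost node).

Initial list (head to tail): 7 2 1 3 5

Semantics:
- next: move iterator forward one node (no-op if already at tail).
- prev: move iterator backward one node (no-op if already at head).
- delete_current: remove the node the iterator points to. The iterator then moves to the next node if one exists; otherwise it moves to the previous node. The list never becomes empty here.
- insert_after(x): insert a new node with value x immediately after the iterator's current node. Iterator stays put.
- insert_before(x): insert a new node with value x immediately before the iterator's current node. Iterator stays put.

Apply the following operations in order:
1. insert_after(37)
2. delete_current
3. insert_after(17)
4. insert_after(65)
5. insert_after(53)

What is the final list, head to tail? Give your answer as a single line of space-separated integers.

After 1 (insert_after(37)): list=[7, 37, 2, 1, 3, 5] cursor@7
After 2 (delete_current): list=[37, 2, 1, 3, 5] cursor@37
After 3 (insert_after(17)): list=[37, 17, 2, 1, 3, 5] cursor@37
After 4 (insert_after(65)): list=[37, 65, 17, 2, 1, 3, 5] cursor@37
After 5 (insert_after(53)): list=[37, 53, 65, 17, 2, 1, 3, 5] cursor@37

Answer: 37 53 65 17 2 1 3 5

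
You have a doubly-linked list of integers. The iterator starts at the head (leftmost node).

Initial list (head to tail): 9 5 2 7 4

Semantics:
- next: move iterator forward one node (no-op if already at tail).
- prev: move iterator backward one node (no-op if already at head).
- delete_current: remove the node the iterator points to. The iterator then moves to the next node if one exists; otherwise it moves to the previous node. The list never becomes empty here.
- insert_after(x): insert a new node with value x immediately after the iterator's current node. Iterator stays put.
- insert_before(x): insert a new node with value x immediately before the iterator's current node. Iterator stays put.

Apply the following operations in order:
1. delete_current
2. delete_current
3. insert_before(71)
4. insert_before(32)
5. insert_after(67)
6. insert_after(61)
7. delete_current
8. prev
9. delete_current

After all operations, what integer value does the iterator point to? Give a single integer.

After 1 (delete_current): list=[5, 2, 7, 4] cursor@5
After 2 (delete_current): list=[2, 7, 4] cursor@2
After 3 (insert_before(71)): list=[71, 2, 7, 4] cursor@2
After 4 (insert_before(32)): list=[71, 32, 2, 7, 4] cursor@2
After 5 (insert_after(67)): list=[71, 32, 2, 67, 7, 4] cursor@2
After 6 (insert_after(61)): list=[71, 32, 2, 61, 67, 7, 4] cursor@2
After 7 (delete_current): list=[71, 32, 61, 67, 7, 4] cursor@61
After 8 (prev): list=[71, 32, 61, 67, 7, 4] cursor@32
After 9 (delete_current): list=[71, 61, 67, 7, 4] cursor@61

Answer: 61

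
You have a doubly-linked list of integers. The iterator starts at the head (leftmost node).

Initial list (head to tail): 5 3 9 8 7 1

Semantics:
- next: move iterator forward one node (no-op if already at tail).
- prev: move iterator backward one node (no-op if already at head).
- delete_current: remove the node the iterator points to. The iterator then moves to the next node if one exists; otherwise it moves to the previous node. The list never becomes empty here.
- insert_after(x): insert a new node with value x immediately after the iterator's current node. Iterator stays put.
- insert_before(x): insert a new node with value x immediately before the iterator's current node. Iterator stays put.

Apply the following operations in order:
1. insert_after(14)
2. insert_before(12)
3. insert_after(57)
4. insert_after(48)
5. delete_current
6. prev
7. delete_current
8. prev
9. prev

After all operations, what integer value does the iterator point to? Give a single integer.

After 1 (insert_after(14)): list=[5, 14, 3, 9, 8, 7, 1] cursor@5
After 2 (insert_before(12)): list=[12, 5, 14, 3, 9, 8, 7, 1] cursor@5
After 3 (insert_after(57)): list=[12, 5, 57, 14, 3, 9, 8, 7, 1] cursor@5
After 4 (insert_after(48)): list=[12, 5, 48, 57, 14, 3, 9, 8, 7, 1] cursor@5
After 5 (delete_current): list=[12, 48, 57, 14, 3, 9, 8, 7, 1] cursor@48
After 6 (prev): list=[12, 48, 57, 14, 3, 9, 8, 7, 1] cursor@12
After 7 (delete_current): list=[48, 57, 14, 3, 9, 8, 7, 1] cursor@48
After 8 (prev): list=[48, 57, 14, 3, 9, 8, 7, 1] cursor@48
After 9 (prev): list=[48, 57, 14, 3, 9, 8, 7, 1] cursor@48

Answer: 48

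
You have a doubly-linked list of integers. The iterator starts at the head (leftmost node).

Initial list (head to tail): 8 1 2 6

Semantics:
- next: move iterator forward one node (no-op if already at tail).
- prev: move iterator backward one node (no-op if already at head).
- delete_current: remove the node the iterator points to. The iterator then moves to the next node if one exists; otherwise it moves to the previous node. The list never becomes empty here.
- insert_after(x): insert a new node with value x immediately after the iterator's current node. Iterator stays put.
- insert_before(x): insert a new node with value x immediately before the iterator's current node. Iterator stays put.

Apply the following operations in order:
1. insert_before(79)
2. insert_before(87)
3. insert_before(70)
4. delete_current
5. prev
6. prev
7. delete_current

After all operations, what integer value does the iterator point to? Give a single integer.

After 1 (insert_before(79)): list=[79, 8, 1, 2, 6] cursor@8
After 2 (insert_before(87)): list=[79, 87, 8, 1, 2, 6] cursor@8
After 3 (insert_before(70)): list=[79, 87, 70, 8, 1, 2, 6] cursor@8
After 4 (delete_current): list=[79, 87, 70, 1, 2, 6] cursor@1
After 5 (prev): list=[79, 87, 70, 1, 2, 6] cursor@70
After 6 (prev): list=[79, 87, 70, 1, 2, 6] cursor@87
After 7 (delete_current): list=[79, 70, 1, 2, 6] cursor@70

Answer: 70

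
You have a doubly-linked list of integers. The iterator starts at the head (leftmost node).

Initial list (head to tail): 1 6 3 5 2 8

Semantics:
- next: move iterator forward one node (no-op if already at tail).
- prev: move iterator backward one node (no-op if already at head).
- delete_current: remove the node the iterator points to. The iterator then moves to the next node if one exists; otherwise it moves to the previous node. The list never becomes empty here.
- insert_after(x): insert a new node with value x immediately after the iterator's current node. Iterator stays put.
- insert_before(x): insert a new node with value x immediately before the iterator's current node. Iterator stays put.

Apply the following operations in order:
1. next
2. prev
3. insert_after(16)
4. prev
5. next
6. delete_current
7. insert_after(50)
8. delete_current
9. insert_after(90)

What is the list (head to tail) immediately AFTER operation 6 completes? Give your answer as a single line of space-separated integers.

Answer: 1 6 3 5 2 8

Derivation:
After 1 (next): list=[1, 6, 3, 5, 2, 8] cursor@6
After 2 (prev): list=[1, 6, 3, 5, 2, 8] cursor@1
After 3 (insert_after(16)): list=[1, 16, 6, 3, 5, 2, 8] cursor@1
After 4 (prev): list=[1, 16, 6, 3, 5, 2, 8] cursor@1
After 5 (next): list=[1, 16, 6, 3, 5, 2, 8] cursor@16
After 6 (delete_current): list=[1, 6, 3, 5, 2, 8] cursor@6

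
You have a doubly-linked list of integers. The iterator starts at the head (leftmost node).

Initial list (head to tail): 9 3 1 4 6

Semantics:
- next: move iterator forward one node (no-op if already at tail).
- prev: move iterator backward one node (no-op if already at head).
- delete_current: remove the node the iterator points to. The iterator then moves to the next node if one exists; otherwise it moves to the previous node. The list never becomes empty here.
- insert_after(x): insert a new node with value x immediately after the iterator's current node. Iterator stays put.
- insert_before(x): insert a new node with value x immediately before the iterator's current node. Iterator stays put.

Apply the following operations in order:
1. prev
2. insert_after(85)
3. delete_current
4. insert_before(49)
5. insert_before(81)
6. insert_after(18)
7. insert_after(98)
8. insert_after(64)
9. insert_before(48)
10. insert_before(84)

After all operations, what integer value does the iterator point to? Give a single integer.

Answer: 85

Derivation:
After 1 (prev): list=[9, 3, 1, 4, 6] cursor@9
After 2 (insert_after(85)): list=[9, 85, 3, 1, 4, 6] cursor@9
After 3 (delete_current): list=[85, 3, 1, 4, 6] cursor@85
After 4 (insert_before(49)): list=[49, 85, 3, 1, 4, 6] cursor@85
After 5 (insert_before(81)): list=[49, 81, 85, 3, 1, 4, 6] cursor@85
After 6 (insert_after(18)): list=[49, 81, 85, 18, 3, 1, 4, 6] cursor@85
After 7 (insert_after(98)): list=[49, 81, 85, 98, 18, 3, 1, 4, 6] cursor@85
After 8 (insert_after(64)): list=[49, 81, 85, 64, 98, 18, 3, 1, 4, 6] cursor@85
After 9 (insert_before(48)): list=[49, 81, 48, 85, 64, 98, 18, 3, 1, 4, 6] cursor@85
After 10 (insert_before(84)): list=[49, 81, 48, 84, 85, 64, 98, 18, 3, 1, 4, 6] cursor@85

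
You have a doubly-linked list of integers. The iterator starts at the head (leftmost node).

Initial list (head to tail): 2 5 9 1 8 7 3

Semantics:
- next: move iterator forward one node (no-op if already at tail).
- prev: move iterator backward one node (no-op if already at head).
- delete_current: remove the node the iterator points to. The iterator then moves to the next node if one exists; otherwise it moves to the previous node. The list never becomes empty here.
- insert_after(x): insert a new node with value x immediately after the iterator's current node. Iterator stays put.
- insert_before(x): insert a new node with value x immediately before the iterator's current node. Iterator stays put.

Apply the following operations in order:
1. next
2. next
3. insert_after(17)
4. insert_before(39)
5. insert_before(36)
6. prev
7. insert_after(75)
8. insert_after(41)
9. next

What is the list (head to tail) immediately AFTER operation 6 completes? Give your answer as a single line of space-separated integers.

Answer: 2 5 39 36 9 17 1 8 7 3

Derivation:
After 1 (next): list=[2, 5, 9, 1, 8, 7, 3] cursor@5
After 2 (next): list=[2, 5, 9, 1, 8, 7, 3] cursor@9
After 3 (insert_after(17)): list=[2, 5, 9, 17, 1, 8, 7, 3] cursor@9
After 4 (insert_before(39)): list=[2, 5, 39, 9, 17, 1, 8, 7, 3] cursor@9
After 5 (insert_before(36)): list=[2, 5, 39, 36, 9, 17, 1, 8, 7, 3] cursor@9
After 6 (prev): list=[2, 5, 39, 36, 9, 17, 1, 8, 7, 3] cursor@36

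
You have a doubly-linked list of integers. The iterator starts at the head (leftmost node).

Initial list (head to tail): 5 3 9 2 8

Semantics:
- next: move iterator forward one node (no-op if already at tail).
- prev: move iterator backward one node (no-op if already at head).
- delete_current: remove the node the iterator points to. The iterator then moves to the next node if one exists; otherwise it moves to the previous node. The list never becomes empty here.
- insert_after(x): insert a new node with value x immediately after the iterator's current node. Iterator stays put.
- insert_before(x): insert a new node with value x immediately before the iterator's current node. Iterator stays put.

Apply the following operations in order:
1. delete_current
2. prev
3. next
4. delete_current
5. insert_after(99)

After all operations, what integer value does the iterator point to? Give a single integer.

After 1 (delete_current): list=[3, 9, 2, 8] cursor@3
After 2 (prev): list=[3, 9, 2, 8] cursor@3
After 3 (next): list=[3, 9, 2, 8] cursor@9
After 4 (delete_current): list=[3, 2, 8] cursor@2
After 5 (insert_after(99)): list=[3, 2, 99, 8] cursor@2

Answer: 2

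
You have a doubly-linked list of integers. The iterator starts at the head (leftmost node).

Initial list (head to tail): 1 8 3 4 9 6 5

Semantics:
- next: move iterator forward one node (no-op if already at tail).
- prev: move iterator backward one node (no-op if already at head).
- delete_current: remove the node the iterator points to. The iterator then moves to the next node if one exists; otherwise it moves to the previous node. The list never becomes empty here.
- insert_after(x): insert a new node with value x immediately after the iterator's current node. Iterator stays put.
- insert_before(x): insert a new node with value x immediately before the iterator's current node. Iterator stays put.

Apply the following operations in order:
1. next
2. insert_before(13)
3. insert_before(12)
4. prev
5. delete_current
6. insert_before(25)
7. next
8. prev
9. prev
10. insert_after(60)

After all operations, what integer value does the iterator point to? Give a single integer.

After 1 (next): list=[1, 8, 3, 4, 9, 6, 5] cursor@8
After 2 (insert_before(13)): list=[1, 13, 8, 3, 4, 9, 6, 5] cursor@8
After 3 (insert_before(12)): list=[1, 13, 12, 8, 3, 4, 9, 6, 5] cursor@8
After 4 (prev): list=[1, 13, 12, 8, 3, 4, 9, 6, 5] cursor@12
After 5 (delete_current): list=[1, 13, 8, 3, 4, 9, 6, 5] cursor@8
After 6 (insert_before(25)): list=[1, 13, 25, 8, 3, 4, 9, 6, 5] cursor@8
After 7 (next): list=[1, 13, 25, 8, 3, 4, 9, 6, 5] cursor@3
After 8 (prev): list=[1, 13, 25, 8, 3, 4, 9, 6, 5] cursor@8
After 9 (prev): list=[1, 13, 25, 8, 3, 4, 9, 6, 5] cursor@25
After 10 (insert_after(60)): list=[1, 13, 25, 60, 8, 3, 4, 9, 6, 5] cursor@25

Answer: 25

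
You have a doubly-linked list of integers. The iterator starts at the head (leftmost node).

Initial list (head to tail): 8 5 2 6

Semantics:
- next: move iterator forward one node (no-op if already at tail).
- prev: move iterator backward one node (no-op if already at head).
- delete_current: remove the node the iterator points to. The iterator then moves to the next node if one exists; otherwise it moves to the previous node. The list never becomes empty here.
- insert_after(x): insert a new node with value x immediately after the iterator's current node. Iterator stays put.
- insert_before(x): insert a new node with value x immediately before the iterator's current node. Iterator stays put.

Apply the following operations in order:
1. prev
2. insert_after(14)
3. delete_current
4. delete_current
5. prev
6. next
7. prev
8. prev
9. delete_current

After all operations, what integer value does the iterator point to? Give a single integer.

After 1 (prev): list=[8, 5, 2, 6] cursor@8
After 2 (insert_after(14)): list=[8, 14, 5, 2, 6] cursor@8
After 3 (delete_current): list=[14, 5, 2, 6] cursor@14
After 4 (delete_current): list=[5, 2, 6] cursor@5
After 5 (prev): list=[5, 2, 6] cursor@5
After 6 (next): list=[5, 2, 6] cursor@2
After 7 (prev): list=[5, 2, 6] cursor@5
After 8 (prev): list=[5, 2, 6] cursor@5
After 9 (delete_current): list=[2, 6] cursor@2

Answer: 2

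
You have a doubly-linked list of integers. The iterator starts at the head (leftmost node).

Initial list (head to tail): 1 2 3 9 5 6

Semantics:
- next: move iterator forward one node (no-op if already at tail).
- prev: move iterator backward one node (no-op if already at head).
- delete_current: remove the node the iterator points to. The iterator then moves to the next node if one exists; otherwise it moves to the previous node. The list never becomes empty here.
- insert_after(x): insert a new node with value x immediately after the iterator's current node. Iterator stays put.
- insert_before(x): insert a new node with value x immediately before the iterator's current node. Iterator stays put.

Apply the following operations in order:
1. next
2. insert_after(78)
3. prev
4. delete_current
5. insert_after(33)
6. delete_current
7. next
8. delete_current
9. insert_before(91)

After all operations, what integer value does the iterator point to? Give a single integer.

After 1 (next): list=[1, 2, 3, 9, 5, 6] cursor@2
After 2 (insert_after(78)): list=[1, 2, 78, 3, 9, 5, 6] cursor@2
After 3 (prev): list=[1, 2, 78, 3, 9, 5, 6] cursor@1
After 4 (delete_current): list=[2, 78, 3, 9, 5, 6] cursor@2
After 5 (insert_after(33)): list=[2, 33, 78, 3, 9, 5, 6] cursor@2
After 6 (delete_current): list=[33, 78, 3, 9, 5, 6] cursor@33
After 7 (next): list=[33, 78, 3, 9, 5, 6] cursor@78
After 8 (delete_current): list=[33, 3, 9, 5, 6] cursor@3
After 9 (insert_before(91)): list=[33, 91, 3, 9, 5, 6] cursor@3

Answer: 3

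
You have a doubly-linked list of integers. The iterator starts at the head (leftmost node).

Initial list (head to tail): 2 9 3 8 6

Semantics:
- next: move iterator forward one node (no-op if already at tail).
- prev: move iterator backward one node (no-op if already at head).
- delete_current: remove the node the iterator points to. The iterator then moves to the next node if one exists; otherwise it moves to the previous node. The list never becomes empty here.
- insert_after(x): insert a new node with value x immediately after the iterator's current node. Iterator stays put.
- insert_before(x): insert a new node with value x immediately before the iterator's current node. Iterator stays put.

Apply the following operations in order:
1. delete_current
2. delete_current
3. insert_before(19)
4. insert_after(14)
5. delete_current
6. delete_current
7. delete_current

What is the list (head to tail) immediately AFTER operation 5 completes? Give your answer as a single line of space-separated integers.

Answer: 19 14 8 6

Derivation:
After 1 (delete_current): list=[9, 3, 8, 6] cursor@9
After 2 (delete_current): list=[3, 8, 6] cursor@3
After 3 (insert_before(19)): list=[19, 3, 8, 6] cursor@3
After 4 (insert_after(14)): list=[19, 3, 14, 8, 6] cursor@3
After 5 (delete_current): list=[19, 14, 8, 6] cursor@14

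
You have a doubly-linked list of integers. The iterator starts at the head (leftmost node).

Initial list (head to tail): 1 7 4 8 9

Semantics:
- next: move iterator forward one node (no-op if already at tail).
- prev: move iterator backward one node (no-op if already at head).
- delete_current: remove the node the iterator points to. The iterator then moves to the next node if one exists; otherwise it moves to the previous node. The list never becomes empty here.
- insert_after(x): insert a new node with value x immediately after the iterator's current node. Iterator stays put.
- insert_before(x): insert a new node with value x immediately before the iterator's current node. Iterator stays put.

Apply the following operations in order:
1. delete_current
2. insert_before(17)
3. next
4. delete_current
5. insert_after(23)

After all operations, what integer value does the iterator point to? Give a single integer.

After 1 (delete_current): list=[7, 4, 8, 9] cursor@7
After 2 (insert_before(17)): list=[17, 7, 4, 8, 9] cursor@7
After 3 (next): list=[17, 7, 4, 8, 9] cursor@4
After 4 (delete_current): list=[17, 7, 8, 9] cursor@8
After 5 (insert_after(23)): list=[17, 7, 8, 23, 9] cursor@8

Answer: 8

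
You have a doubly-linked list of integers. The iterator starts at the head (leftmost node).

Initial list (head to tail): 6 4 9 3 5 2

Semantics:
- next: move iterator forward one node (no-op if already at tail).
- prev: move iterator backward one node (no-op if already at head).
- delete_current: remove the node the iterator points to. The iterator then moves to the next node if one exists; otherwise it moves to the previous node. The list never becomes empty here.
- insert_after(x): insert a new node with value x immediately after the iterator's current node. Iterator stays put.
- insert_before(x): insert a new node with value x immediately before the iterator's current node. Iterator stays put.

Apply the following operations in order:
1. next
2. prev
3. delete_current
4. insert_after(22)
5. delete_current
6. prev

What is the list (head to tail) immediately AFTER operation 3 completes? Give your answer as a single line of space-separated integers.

Answer: 4 9 3 5 2

Derivation:
After 1 (next): list=[6, 4, 9, 3, 5, 2] cursor@4
After 2 (prev): list=[6, 4, 9, 3, 5, 2] cursor@6
After 3 (delete_current): list=[4, 9, 3, 5, 2] cursor@4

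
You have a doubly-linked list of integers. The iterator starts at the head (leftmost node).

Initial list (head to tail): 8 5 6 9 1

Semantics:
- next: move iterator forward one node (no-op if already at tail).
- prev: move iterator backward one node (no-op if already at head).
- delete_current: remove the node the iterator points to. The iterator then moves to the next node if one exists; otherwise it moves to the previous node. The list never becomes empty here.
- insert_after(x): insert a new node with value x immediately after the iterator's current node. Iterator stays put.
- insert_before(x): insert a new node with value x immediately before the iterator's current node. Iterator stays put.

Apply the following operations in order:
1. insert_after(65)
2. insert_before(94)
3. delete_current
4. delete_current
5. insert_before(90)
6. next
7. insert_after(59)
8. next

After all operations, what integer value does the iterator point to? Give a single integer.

After 1 (insert_after(65)): list=[8, 65, 5, 6, 9, 1] cursor@8
After 2 (insert_before(94)): list=[94, 8, 65, 5, 6, 9, 1] cursor@8
After 3 (delete_current): list=[94, 65, 5, 6, 9, 1] cursor@65
After 4 (delete_current): list=[94, 5, 6, 9, 1] cursor@5
After 5 (insert_before(90)): list=[94, 90, 5, 6, 9, 1] cursor@5
After 6 (next): list=[94, 90, 5, 6, 9, 1] cursor@6
After 7 (insert_after(59)): list=[94, 90, 5, 6, 59, 9, 1] cursor@6
After 8 (next): list=[94, 90, 5, 6, 59, 9, 1] cursor@59

Answer: 59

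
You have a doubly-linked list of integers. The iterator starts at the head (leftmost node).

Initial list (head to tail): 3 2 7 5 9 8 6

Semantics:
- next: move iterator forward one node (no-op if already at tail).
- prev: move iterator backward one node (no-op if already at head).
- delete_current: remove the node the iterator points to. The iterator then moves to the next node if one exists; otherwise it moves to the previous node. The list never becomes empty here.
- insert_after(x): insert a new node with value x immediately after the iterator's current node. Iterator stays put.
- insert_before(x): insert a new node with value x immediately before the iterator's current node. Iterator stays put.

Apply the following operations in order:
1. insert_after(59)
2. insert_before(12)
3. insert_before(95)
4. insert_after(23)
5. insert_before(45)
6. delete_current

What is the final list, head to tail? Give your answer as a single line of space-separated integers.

After 1 (insert_after(59)): list=[3, 59, 2, 7, 5, 9, 8, 6] cursor@3
After 2 (insert_before(12)): list=[12, 3, 59, 2, 7, 5, 9, 8, 6] cursor@3
After 3 (insert_before(95)): list=[12, 95, 3, 59, 2, 7, 5, 9, 8, 6] cursor@3
After 4 (insert_after(23)): list=[12, 95, 3, 23, 59, 2, 7, 5, 9, 8, 6] cursor@3
After 5 (insert_before(45)): list=[12, 95, 45, 3, 23, 59, 2, 7, 5, 9, 8, 6] cursor@3
After 6 (delete_current): list=[12, 95, 45, 23, 59, 2, 7, 5, 9, 8, 6] cursor@23

Answer: 12 95 45 23 59 2 7 5 9 8 6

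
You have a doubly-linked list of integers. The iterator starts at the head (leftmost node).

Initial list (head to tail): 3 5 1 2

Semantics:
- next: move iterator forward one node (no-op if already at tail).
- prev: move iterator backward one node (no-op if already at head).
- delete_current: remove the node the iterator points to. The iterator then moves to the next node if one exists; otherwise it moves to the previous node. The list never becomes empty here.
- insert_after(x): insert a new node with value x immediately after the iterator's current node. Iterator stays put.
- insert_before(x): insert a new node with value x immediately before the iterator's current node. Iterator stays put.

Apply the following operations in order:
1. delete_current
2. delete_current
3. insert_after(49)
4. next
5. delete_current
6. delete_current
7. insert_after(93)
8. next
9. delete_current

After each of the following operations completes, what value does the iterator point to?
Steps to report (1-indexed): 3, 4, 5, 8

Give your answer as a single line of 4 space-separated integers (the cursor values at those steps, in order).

After 1 (delete_current): list=[5, 1, 2] cursor@5
After 2 (delete_current): list=[1, 2] cursor@1
After 3 (insert_after(49)): list=[1, 49, 2] cursor@1
After 4 (next): list=[1, 49, 2] cursor@49
After 5 (delete_current): list=[1, 2] cursor@2
After 6 (delete_current): list=[1] cursor@1
After 7 (insert_after(93)): list=[1, 93] cursor@1
After 8 (next): list=[1, 93] cursor@93
After 9 (delete_current): list=[1] cursor@1

Answer: 1 49 2 93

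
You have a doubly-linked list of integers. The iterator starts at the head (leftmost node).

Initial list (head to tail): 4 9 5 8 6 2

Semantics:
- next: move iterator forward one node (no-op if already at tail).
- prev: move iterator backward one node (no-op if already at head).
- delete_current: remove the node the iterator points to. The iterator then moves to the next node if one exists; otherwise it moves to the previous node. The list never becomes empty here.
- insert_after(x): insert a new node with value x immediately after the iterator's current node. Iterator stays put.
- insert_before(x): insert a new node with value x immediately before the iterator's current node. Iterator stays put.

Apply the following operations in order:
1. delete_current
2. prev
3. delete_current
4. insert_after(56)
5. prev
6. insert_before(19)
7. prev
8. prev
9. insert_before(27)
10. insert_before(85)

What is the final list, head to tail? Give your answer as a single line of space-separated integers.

After 1 (delete_current): list=[9, 5, 8, 6, 2] cursor@9
After 2 (prev): list=[9, 5, 8, 6, 2] cursor@9
After 3 (delete_current): list=[5, 8, 6, 2] cursor@5
After 4 (insert_after(56)): list=[5, 56, 8, 6, 2] cursor@5
After 5 (prev): list=[5, 56, 8, 6, 2] cursor@5
After 6 (insert_before(19)): list=[19, 5, 56, 8, 6, 2] cursor@5
After 7 (prev): list=[19, 5, 56, 8, 6, 2] cursor@19
After 8 (prev): list=[19, 5, 56, 8, 6, 2] cursor@19
After 9 (insert_before(27)): list=[27, 19, 5, 56, 8, 6, 2] cursor@19
After 10 (insert_before(85)): list=[27, 85, 19, 5, 56, 8, 6, 2] cursor@19

Answer: 27 85 19 5 56 8 6 2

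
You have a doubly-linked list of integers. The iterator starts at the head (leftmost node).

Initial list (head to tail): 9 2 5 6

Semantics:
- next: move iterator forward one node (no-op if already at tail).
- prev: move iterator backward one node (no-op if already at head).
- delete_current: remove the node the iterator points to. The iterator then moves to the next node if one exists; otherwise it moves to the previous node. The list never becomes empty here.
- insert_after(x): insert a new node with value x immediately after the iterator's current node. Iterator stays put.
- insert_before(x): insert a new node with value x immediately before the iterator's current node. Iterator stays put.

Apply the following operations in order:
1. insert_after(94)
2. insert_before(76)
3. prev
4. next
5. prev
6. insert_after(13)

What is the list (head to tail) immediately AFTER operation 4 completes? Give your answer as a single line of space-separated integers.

Answer: 76 9 94 2 5 6

Derivation:
After 1 (insert_after(94)): list=[9, 94, 2, 5, 6] cursor@9
After 2 (insert_before(76)): list=[76, 9, 94, 2, 5, 6] cursor@9
After 3 (prev): list=[76, 9, 94, 2, 5, 6] cursor@76
After 4 (next): list=[76, 9, 94, 2, 5, 6] cursor@9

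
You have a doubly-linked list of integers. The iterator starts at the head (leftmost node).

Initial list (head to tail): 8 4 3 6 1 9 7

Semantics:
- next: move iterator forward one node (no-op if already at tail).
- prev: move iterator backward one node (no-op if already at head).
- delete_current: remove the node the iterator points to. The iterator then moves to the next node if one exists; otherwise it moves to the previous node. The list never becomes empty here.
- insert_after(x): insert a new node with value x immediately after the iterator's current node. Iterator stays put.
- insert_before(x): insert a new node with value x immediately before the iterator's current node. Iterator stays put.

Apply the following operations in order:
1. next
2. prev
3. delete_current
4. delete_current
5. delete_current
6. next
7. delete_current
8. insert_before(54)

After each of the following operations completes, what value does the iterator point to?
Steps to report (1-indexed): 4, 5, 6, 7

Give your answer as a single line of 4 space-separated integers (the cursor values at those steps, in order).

Answer: 3 6 1 9

Derivation:
After 1 (next): list=[8, 4, 3, 6, 1, 9, 7] cursor@4
After 2 (prev): list=[8, 4, 3, 6, 1, 9, 7] cursor@8
After 3 (delete_current): list=[4, 3, 6, 1, 9, 7] cursor@4
After 4 (delete_current): list=[3, 6, 1, 9, 7] cursor@3
After 5 (delete_current): list=[6, 1, 9, 7] cursor@6
After 6 (next): list=[6, 1, 9, 7] cursor@1
After 7 (delete_current): list=[6, 9, 7] cursor@9
After 8 (insert_before(54)): list=[6, 54, 9, 7] cursor@9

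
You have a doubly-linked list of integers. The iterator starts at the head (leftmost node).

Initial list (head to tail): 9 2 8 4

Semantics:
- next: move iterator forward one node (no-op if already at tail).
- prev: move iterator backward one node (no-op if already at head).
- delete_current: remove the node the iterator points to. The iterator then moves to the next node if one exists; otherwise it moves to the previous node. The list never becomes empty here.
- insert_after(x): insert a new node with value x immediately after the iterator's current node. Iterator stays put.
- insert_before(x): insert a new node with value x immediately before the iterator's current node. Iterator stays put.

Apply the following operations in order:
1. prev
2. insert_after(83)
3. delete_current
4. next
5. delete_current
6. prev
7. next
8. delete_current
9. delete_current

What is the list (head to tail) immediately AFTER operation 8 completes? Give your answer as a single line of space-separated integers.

Answer: 83 4

Derivation:
After 1 (prev): list=[9, 2, 8, 4] cursor@9
After 2 (insert_after(83)): list=[9, 83, 2, 8, 4] cursor@9
After 3 (delete_current): list=[83, 2, 8, 4] cursor@83
After 4 (next): list=[83, 2, 8, 4] cursor@2
After 5 (delete_current): list=[83, 8, 4] cursor@8
After 6 (prev): list=[83, 8, 4] cursor@83
After 7 (next): list=[83, 8, 4] cursor@8
After 8 (delete_current): list=[83, 4] cursor@4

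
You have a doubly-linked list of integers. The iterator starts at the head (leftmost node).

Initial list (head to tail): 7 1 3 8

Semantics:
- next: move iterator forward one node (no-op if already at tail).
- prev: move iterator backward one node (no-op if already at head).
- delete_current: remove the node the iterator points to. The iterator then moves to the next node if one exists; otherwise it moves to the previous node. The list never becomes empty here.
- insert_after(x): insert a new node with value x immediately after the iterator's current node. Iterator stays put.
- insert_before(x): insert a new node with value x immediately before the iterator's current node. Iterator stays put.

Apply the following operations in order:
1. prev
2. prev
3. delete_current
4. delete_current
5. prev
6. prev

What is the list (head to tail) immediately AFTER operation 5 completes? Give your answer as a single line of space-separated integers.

Answer: 3 8

Derivation:
After 1 (prev): list=[7, 1, 3, 8] cursor@7
After 2 (prev): list=[7, 1, 3, 8] cursor@7
After 3 (delete_current): list=[1, 3, 8] cursor@1
After 4 (delete_current): list=[3, 8] cursor@3
After 5 (prev): list=[3, 8] cursor@3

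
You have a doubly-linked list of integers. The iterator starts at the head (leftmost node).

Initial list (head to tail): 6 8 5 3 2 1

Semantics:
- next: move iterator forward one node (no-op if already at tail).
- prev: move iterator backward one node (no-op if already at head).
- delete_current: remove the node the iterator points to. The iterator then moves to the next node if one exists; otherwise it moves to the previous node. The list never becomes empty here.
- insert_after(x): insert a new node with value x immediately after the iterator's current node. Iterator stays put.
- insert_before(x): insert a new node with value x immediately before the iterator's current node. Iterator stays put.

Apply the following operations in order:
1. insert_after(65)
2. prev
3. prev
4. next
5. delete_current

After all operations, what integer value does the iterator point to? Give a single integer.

Answer: 8

Derivation:
After 1 (insert_after(65)): list=[6, 65, 8, 5, 3, 2, 1] cursor@6
After 2 (prev): list=[6, 65, 8, 5, 3, 2, 1] cursor@6
After 3 (prev): list=[6, 65, 8, 5, 3, 2, 1] cursor@6
After 4 (next): list=[6, 65, 8, 5, 3, 2, 1] cursor@65
After 5 (delete_current): list=[6, 8, 5, 3, 2, 1] cursor@8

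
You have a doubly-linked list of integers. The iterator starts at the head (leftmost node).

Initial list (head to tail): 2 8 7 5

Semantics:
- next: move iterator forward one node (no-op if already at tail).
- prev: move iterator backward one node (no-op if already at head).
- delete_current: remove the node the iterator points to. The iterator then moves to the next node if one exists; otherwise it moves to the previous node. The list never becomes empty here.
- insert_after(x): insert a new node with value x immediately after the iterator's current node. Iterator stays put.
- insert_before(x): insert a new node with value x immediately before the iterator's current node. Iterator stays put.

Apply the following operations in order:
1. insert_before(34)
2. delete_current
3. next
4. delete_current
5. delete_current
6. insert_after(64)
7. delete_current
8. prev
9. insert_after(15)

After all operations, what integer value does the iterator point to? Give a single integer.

Answer: 34

Derivation:
After 1 (insert_before(34)): list=[34, 2, 8, 7, 5] cursor@2
After 2 (delete_current): list=[34, 8, 7, 5] cursor@8
After 3 (next): list=[34, 8, 7, 5] cursor@7
After 4 (delete_current): list=[34, 8, 5] cursor@5
After 5 (delete_current): list=[34, 8] cursor@8
After 6 (insert_after(64)): list=[34, 8, 64] cursor@8
After 7 (delete_current): list=[34, 64] cursor@64
After 8 (prev): list=[34, 64] cursor@34
After 9 (insert_after(15)): list=[34, 15, 64] cursor@34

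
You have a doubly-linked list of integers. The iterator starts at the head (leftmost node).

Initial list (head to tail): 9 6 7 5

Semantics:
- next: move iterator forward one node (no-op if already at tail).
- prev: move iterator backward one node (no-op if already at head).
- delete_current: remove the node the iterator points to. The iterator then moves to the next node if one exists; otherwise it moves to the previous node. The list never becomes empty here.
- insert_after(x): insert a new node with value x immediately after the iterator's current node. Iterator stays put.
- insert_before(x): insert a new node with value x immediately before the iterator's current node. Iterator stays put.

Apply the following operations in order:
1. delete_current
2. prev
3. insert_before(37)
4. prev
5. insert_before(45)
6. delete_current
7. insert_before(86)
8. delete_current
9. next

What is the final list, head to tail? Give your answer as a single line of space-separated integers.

After 1 (delete_current): list=[6, 7, 5] cursor@6
After 2 (prev): list=[6, 7, 5] cursor@6
After 3 (insert_before(37)): list=[37, 6, 7, 5] cursor@6
After 4 (prev): list=[37, 6, 7, 5] cursor@37
After 5 (insert_before(45)): list=[45, 37, 6, 7, 5] cursor@37
After 6 (delete_current): list=[45, 6, 7, 5] cursor@6
After 7 (insert_before(86)): list=[45, 86, 6, 7, 5] cursor@6
After 8 (delete_current): list=[45, 86, 7, 5] cursor@7
After 9 (next): list=[45, 86, 7, 5] cursor@5

Answer: 45 86 7 5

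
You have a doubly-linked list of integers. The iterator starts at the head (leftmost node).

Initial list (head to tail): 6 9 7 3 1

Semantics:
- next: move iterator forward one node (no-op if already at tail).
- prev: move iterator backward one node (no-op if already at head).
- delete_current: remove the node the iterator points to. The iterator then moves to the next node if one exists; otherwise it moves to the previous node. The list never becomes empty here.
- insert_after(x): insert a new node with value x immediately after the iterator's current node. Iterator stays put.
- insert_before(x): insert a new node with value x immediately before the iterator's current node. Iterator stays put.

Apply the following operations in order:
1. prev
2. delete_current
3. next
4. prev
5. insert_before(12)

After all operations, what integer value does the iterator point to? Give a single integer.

After 1 (prev): list=[6, 9, 7, 3, 1] cursor@6
After 2 (delete_current): list=[9, 7, 3, 1] cursor@9
After 3 (next): list=[9, 7, 3, 1] cursor@7
After 4 (prev): list=[9, 7, 3, 1] cursor@9
After 5 (insert_before(12)): list=[12, 9, 7, 3, 1] cursor@9

Answer: 9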